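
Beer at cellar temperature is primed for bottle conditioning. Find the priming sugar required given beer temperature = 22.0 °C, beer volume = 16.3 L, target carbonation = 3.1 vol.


residual = 14.695·(0.01821 + 0.09011·e^(−0.04·T));  sugar = (target − residual)·4.0·V
residual = 14.695·(0.01821 + 0.09011·e^(−0.04·22.0)) = 0.8168
sugar = (3.1 − 0.8168)·4.0·16.3

148.8622 g


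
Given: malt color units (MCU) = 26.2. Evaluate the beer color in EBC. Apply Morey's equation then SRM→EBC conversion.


SRM = 1.4922·MCU^0.6859;  EBC = SRM·1.97
SRM = 1.4922·26.2^0.6859 = 14.0165
EBC = 14.0165·1.97

27.6125 EBC


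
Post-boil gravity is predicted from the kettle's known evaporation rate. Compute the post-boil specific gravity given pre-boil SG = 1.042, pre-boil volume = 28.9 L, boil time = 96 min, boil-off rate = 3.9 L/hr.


V_post = V_pre − rate·(t/60);  SG_post = 1 + (SG_pre−1)·V_pre/V_post
V_post = 28.9 − 3.9·(96/60) = 22.6600
SG_post = 1 + (1.042 − 1)·28.9/22.6600

1.0536


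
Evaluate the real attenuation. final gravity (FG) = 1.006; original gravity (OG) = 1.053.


AA = (OG−FG)/(OG−1)·100;  RA = AA·0.8192
AA = (1.053 − 1.006)/(1.053 − 1)·100 = 88.6792
RA = 88.6792·0.8192

72.6460 %


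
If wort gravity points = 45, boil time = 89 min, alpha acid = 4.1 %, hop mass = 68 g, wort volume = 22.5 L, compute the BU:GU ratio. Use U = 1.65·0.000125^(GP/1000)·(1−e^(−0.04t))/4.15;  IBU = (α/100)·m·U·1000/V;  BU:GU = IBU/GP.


U = 1.65·0.000125^(45/1000)·(1−e^(−0.04·89))/4.15 = 0.2578
IBU = (4.1/100)·68·0.2578·1000/22.5 = 31.9431
BU:GU = 31.9431/45

0.7098


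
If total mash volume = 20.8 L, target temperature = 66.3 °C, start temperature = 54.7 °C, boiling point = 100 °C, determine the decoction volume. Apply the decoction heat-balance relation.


V_dec = V_total·(T_target − T_start)/(T_boil − T_start)
V_dec = 20.8·(66.3 − 54.7)/(100 − 54.7)

5.3263 L


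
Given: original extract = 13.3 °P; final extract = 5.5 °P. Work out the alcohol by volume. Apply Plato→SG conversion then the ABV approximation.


SG = 259/(259 − P);  ABV = (OG − FG)·131.25
OG = 259/(259 − 13.3) = 1.0541
FG = 259/(259 − 5.5) = 1.0217
ABV = (1.0541 − 1.0217)·131.25

4.2571 % ABV


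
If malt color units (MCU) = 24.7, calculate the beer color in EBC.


SRM = 1.4922·MCU^0.6859;  EBC = SRM·1.97
SRM = 1.4922·24.7^0.6859 = 13.4610
EBC = 13.4610·1.97

26.5182 EBC


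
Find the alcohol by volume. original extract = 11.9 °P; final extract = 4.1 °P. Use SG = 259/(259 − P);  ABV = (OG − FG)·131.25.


OG = 259/(259 − 11.9) = 1.0482
FG = 259/(259 − 4.1) = 1.0161
ABV = (1.0482 − 1.0161)·131.25

4.2097 % ABV


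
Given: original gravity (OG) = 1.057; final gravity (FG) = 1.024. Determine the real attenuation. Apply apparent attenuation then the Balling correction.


AA = (OG−FG)/(OG−1)·100;  RA = AA·0.8192
AA = (1.057 − 1.024)/(1.057 − 1)·100 = 57.8947
RA = 57.8947·0.8192

47.4274 %


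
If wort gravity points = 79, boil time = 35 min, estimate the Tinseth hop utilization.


U = 1.65·0.000125^(GP/1000) · (1 − e^(−0.04·t))/4.15
bigness = 1.65·0.000125^(79/1000) = 0.8112
boil_factor = (1 − e^(−0.04·35))/4.15 = 0.1815
U = 0.8112 · 0.1815

0.1473


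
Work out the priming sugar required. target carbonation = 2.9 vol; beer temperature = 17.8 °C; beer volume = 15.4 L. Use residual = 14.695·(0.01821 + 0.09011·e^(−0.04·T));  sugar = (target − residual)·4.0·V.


residual = 14.695·(0.01821 + 0.09011·e^(−0.04·17.8)) = 0.9173
sugar = (2.9 − 0.9173)·4.0·15.4

122.1335 g


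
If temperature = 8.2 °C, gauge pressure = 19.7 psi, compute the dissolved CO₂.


vols = (P + 14.695)·(0.01821 + 0.09011·e^(−0.04·T))
vols = (19.7 + 14.695)·(0.01821 + 0.09011·e^(−0.04·8.2))

2.8590 volumes


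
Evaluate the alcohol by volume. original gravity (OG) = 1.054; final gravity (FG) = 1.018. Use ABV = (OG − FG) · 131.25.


ABV = (1.054 − 1.018) · 131.25

4.7250 % ABV


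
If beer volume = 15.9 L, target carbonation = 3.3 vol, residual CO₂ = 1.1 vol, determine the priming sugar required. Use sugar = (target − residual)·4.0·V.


sugar = (3.3 − 1.1)·4.0·15.9

139.9200 g


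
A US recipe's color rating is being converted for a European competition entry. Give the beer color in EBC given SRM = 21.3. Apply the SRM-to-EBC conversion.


EBC = SRM · 1.97
EBC = 21.3 · 1.97

41.9610 EBC


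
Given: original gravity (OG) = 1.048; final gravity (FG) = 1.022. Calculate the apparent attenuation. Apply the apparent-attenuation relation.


AA = (OG − FG)/(OG − 1) · 100
AA = (1.048 − 1.022)/(1.048 − 1) · 100

54.1667 %


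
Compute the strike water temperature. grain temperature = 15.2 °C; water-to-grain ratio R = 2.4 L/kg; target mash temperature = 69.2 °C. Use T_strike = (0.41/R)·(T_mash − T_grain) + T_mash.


T_strike = (0.41/2.4)·(69.2 − 15.2) + 69.2

78.4250 °C


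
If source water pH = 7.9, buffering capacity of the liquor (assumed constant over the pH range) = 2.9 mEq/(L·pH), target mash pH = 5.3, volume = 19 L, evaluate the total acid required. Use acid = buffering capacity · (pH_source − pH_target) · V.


acid = 2.9 · (7.9 − 5.3) · 19

143.2600 mEq


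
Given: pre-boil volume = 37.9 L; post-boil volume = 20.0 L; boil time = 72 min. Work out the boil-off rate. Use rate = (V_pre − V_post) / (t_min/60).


rate = (37.9 − 20.0) / (72/60)

14.9167 L/hr


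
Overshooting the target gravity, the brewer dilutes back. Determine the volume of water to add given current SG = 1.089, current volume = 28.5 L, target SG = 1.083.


V_water = V·((SG_curr − 1)/(SG_target − 1) − 1)
V_water = 28.5·((1.089 − 1)/(1.083 − 1) − 1)

2.0602 L


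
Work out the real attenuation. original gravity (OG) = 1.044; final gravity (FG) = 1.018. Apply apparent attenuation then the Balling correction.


AA = (OG−FG)/(OG−1)·100;  RA = AA·0.8192
AA = (1.044 − 1.018)/(1.044 − 1)·100 = 59.0909
RA = 59.0909·0.8192

48.4073 %


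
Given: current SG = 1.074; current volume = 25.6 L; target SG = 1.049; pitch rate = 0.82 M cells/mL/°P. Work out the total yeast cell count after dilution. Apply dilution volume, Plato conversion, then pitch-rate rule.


V_w = V·((SG_c−1)/(SG_t−1)−1);  °P = 259 − 259/SG_t;  cells = rate·(V+V_w)·°P
V_w = 25.6·((1.074−1)/(1.049−1)−1) = 13.0612
V_final = 25.6 + 13.0612 = 38.6612
°P = 259 − 259/1.049 = 12.0982
cells = 0.82·38.6612·12.0982

383.5392 billion cells


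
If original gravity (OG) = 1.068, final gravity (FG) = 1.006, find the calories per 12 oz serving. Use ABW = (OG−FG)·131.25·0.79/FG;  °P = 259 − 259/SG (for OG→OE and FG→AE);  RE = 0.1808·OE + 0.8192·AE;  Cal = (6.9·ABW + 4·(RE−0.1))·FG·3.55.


ABW = (1.068 − 1.006)·131.25·0.79/1.006 = 6.3903
OE = 259 − 259/1.068 = 16.4906 °P
AE = 259 − 259/1.006 = 1.5447 °P
RE = 0.1808·16.4906 + 0.8192·1.5447 = 4.2470 °P
Cal = (6.9·6.3903 + 4·(4.2470−0.1))·1.006·3.55

216.7092 kcal


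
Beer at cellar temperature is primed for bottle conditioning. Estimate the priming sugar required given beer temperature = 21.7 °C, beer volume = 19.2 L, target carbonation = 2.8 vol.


residual = 14.695·(0.01821 + 0.09011·e^(−0.04·T));  sugar = (target − residual)·4.0·V
residual = 14.695·(0.01821 + 0.09011·e^(−0.04·21.7)) = 0.8235
sugar = (2.8 − 0.8235)·4.0·19.2

151.7976 g


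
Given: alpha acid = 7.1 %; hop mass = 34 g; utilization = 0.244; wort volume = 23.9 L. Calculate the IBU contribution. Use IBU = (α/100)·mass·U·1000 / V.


IBU = (7.1/100)·34·0.244·1000 / 23.9

24.6450 IBU


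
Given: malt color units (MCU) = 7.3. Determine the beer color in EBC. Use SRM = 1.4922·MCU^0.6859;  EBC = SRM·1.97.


SRM = 1.4922·7.3^0.6859 = 5.8342
EBC = 5.8342·1.97

11.4933 EBC


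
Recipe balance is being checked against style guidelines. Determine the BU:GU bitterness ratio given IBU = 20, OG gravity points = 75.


BU:GU = IBU / OG_points
BU:GU = 20 / 75

0.2667


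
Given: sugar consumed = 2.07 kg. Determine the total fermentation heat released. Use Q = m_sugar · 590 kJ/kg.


Q = 2.07 · 590

1221.3000 kJ


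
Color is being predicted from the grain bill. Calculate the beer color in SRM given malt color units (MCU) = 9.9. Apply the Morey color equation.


SRM = 1.4922 · MCU^0.6859
SRM = 1.4922 · 9.9^0.6859

7.1901 SRM


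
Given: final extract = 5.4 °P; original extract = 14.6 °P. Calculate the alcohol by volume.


SG = 259/(259 − P);  ABV = (OG − FG)·131.25
OG = 259/(259 − 14.6) = 1.0597
FG = 259/(259 − 5.4) = 1.0213
ABV = (1.0597 − 1.0213)·131.25

5.0459 % ABV


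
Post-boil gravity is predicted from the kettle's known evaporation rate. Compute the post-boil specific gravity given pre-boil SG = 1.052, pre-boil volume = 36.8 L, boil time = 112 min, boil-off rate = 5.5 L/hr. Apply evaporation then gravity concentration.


V_post = V_pre − rate·(t/60);  SG_post = 1 + (SG_pre−1)·V_pre/V_post
V_post = 36.8 − 5.5·(112/60) = 26.5333
SG_post = 1 + (1.052 − 1)·36.8/26.5333

1.0721


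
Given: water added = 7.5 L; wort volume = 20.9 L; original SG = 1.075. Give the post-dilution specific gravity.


SG_new = 1 + (SG_old − 1)·V_old/(V_old + V_water)
pts = (1.075 − 1)·1000·20.9/(20.9 + 7.5) = 55.1937
SG_new = 1 + 55.1937/1000

1.0552


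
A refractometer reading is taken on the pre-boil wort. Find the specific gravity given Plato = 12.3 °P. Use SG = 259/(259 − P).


SG = 259/(259 − 12.3)

1.0499


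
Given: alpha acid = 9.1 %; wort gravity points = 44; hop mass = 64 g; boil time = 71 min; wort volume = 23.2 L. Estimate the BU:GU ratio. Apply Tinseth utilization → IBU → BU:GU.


U = 1.65·0.000125^(GP/1000)·(1−e^(−0.04t))/4.15;  IBU = (α/100)·m·U·1000/V;  BU:GU = IBU/GP
U = 1.65·0.000125^(44/1000)·(1−e^(−0.04·71))/4.15 = 0.2521
IBU = (9.1/100)·64·0.2521·1000/23.2 = 63.2831
BU:GU = 63.2831/44

1.4383


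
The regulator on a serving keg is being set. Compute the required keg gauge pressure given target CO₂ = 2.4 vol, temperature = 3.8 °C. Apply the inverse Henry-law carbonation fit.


psi = vols/(0.01821 + 0.09011·e^(−0.04·T)) − 14.695
psi = 2.4/(0.01821 + 0.09011·e^(−0.04·3.8)) − 14.695

10.4061 psi


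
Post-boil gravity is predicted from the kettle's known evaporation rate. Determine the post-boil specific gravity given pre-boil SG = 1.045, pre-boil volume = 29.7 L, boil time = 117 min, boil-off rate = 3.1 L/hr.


V_post = V_pre − rate·(t/60);  SG_post = 1 + (SG_pre−1)·V_pre/V_post
V_post = 29.7 − 3.1·(117/60) = 23.6550
SG_post = 1 + (1.045 − 1)·29.7/23.6550

1.0565


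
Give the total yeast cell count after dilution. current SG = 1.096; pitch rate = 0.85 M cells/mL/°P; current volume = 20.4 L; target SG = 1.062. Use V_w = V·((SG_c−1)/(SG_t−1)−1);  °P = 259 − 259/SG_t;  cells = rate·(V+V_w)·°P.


V_w = 20.4·((1.096−1)/(1.062−1)−1) = 11.1871
V_final = 20.4 + 11.1871 = 31.5871
°P = 259 − 259/1.062 = 15.1205
cells = 0.85·31.5871·15.1205

405.9715 billion cells


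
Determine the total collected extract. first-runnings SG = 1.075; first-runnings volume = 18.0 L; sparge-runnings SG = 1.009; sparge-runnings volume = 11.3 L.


total = Σ (SG_i − 1)·1000·V_i
first = (1.075 − 1)·1000·18.0 = 1350.0000
sparge = (1.009 − 1)·1000·11.3 = 101.7000
total = 1350.0000 + 101.7000

1451.7000 gravity·L


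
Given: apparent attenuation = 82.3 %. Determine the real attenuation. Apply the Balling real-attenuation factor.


RA = AA · 0.8192
RA = 82.3 · 0.8192

67.4202 %


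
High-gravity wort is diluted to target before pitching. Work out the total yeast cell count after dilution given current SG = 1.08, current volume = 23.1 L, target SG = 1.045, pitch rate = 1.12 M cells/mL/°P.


V_w = V·((SG_c−1)/(SG_t−1)−1);  °P = 259 − 259/SG_t;  cells = rate·(V+V_w)·°P
V_w = 23.1·((1.08−1)/(1.045−1)−1) = 17.9667
V_final = 23.1 + 17.9667 = 41.0667
°P = 259 − 259/1.045 = 11.1531
cells = 1.12·41.0667·11.1531

512.9836 billion cells


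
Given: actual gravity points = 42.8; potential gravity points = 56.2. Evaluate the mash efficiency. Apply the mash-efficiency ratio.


efficiency = actual / potential × 100
efficiency = 42.8 / 56.2 × 100

76.1566 %


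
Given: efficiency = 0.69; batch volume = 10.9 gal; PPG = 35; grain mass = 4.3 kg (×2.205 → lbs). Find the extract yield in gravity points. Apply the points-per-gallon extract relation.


points = lbs × PPG × eff / vol
lbs = 4.3 × 2.205 = 9.4815
points = 9.4815 × 35 × 0.69 / 10.9

21.0072 points


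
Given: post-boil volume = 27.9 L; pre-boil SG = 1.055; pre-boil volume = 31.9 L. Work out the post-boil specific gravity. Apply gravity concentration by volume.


SG_post = 1 + (SG_pre − 1)·V_pre/V_post
pts_pre = (1.055 − 1)·1000 = 55.0000
pts_post = 55.0000·31.9/27.9 = 62.8853
SG_post = 1 + 62.8853/1000

1.0629


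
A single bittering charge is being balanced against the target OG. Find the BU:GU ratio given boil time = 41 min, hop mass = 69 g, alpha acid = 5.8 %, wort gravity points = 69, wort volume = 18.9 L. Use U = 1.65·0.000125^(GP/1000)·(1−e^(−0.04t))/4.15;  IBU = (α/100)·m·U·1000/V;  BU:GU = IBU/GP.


U = 1.65·0.000125^(69/1000)·(1−e^(−0.04·41))/4.15 = 0.1724
IBU = (5.8/100)·69·0.1724·1000/18.9 = 36.4992
BU:GU = 36.4992/69

0.5290


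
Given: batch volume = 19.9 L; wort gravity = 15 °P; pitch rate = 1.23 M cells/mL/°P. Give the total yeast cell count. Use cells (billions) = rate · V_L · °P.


cells = 1.23 · 19.9 · 15

367.1550 billion cells


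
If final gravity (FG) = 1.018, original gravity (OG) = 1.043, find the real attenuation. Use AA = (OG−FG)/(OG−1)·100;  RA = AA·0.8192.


AA = (1.043 − 1.018)/(1.043 − 1)·100 = 58.1395
RA = 58.1395·0.8192

47.6279 %


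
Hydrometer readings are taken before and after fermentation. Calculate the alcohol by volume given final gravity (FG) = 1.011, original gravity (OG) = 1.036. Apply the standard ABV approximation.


ABV = (OG − FG) · 131.25
ABV = (1.036 − 1.011) · 131.25

3.2813 % ABV


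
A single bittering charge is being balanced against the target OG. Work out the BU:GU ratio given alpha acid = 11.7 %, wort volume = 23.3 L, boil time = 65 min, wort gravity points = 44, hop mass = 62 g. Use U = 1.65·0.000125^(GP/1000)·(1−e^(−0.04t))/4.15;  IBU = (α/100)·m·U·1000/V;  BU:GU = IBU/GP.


U = 1.65·0.000125^(44/1000)·(1−e^(−0.04·65))/4.15 = 0.2478
IBU = (11.7/100)·62·0.2478·1000/23.3 = 77.1621
BU:GU = 77.1621/44

1.7537


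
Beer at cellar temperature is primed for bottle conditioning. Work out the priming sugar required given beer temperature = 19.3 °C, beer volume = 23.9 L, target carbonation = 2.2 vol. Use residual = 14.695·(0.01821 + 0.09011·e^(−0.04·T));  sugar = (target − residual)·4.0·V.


residual = 14.695·(0.01821 + 0.09011·e^(−0.04·19.3)) = 0.8795
sugar = (2.2 − 0.8795)·4.0·23.9

126.2420 g


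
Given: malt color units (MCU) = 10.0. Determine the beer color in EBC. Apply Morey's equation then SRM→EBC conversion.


SRM = 1.4922·MCU^0.6859;  EBC = SRM·1.97
SRM = 1.4922·10.0^0.6859 = 7.2398
EBC = 7.2398·1.97

14.2624 EBC


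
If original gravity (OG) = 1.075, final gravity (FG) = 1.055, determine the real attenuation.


AA = (OG−FG)/(OG−1)·100;  RA = AA·0.8192
AA = (1.075 − 1.055)/(1.075 − 1)·100 = 26.6667
RA = 26.6667·0.8192

21.8453 %


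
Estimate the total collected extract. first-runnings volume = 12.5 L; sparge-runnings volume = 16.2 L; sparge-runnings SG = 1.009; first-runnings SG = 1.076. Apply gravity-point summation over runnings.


total = Σ (SG_i − 1)·1000·V_i
first = (1.076 − 1)·1000·12.5 = 950.0000
sparge = (1.009 − 1)·1000·16.2 = 145.8000
total = 950.0000 + 145.8000

1095.8000 gravity·L


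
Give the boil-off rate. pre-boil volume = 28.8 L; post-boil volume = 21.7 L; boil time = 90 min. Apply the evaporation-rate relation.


rate = (V_pre − V_post) / (t_min/60)
rate = (28.8 − 21.7) / (90/60)

4.7333 L/hr


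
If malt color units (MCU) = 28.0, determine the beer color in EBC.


SRM = 1.4922·MCU^0.6859;  EBC = SRM·1.97
SRM = 1.4922·28.0^0.6859 = 14.6701
EBC = 14.6701·1.97

28.9001 EBC


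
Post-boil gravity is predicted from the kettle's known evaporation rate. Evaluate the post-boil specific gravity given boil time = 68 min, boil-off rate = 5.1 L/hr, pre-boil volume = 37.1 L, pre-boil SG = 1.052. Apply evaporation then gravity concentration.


V_post = V_pre − rate·(t/60);  SG_post = 1 + (SG_pre−1)·V_pre/V_post
V_post = 37.1 − 5.1·(68/60) = 31.3200
SG_post = 1 + (1.052 − 1)·37.1/31.3200

1.0616


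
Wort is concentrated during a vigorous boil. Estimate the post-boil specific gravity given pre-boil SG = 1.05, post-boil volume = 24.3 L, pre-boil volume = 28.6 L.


SG_post = 1 + (SG_pre − 1)·V_pre/V_post
pts_pre = (1.05 − 1)·1000 = 50.0000
pts_post = 50.0000·28.6/24.3 = 58.8477
SG_post = 1 + 58.8477/1000

1.0588


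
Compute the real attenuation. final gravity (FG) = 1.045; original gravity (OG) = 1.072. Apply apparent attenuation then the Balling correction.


AA = (OG−FG)/(OG−1)·100;  RA = AA·0.8192
AA = (1.072 − 1.045)/(1.072 − 1)·100 = 37.5000
RA = 37.5000·0.8192

30.7200 %


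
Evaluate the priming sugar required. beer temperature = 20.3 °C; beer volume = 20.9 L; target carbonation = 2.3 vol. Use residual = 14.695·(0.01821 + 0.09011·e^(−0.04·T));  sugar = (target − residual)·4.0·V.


residual = 14.695·(0.01821 + 0.09011·e^(−0.04·20.3)) = 0.8555
sugar = (2.3 − 0.8555)·4.0·20.9

120.7614 g


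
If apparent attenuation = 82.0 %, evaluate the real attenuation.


RA = AA · 0.8192
RA = 82.0 · 0.8192

67.1744 %


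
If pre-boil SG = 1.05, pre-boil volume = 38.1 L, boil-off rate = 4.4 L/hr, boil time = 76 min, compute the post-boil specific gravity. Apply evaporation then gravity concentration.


V_post = V_pre − rate·(t/60);  SG_post = 1 + (SG_pre−1)·V_pre/V_post
V_post = 38.1 − 4.4·(76/60) = 32.5267
SG_post = 1 + (1.05 − 1)·38.1/32.5267

1.0586


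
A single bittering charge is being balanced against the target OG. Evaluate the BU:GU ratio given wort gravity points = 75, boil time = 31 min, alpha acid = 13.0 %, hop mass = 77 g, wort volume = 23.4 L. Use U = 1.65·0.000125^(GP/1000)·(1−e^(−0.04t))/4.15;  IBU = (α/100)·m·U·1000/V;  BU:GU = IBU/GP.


U = 1.65·0.000125^(75/1000)·(1−e^(−0.04·31))/4.15 = 0.1440
IBU = (13.0/100)·77·0.1440·1000/23.4 = 61.5967
BU:GU = 61.5967/75

0.8213


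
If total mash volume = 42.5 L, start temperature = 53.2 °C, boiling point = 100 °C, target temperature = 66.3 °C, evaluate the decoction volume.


V_dec = V_total·(T_target − T_start)/(T_boil − T_start)
V_dec = 42.5·(66.3 − 53.2)/(100 − 53.2)

11.8964 L


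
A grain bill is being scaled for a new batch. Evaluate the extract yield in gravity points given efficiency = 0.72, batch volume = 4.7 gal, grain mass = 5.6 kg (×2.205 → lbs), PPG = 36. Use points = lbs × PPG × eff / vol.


lbs = 5.6 × 2.205 = 12.3480
points = 12.3480 × 36 × 0.72 / 4.7

68.0979 points


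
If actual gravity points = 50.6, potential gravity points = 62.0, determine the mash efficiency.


efficiency = actual / potential × 100
efficiency = 50.6 / 62.0 × 100

81.6129 %


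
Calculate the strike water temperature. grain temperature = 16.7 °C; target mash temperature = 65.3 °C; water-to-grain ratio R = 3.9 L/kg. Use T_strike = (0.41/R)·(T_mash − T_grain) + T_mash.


T_strike = (0.41/3.9)·(65.3 − 16.7) + 65.3

70.4092 °C


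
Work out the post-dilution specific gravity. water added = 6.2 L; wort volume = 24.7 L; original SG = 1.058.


SG_new = 1 + (SG_old − 1)·V_old/(V_old + V_water)
pts = (1.058 − 1)·1000·24.7/(24.7 + 6.2) = 46.3625
SG_new = 1 + 46.3625/1000

1.0464


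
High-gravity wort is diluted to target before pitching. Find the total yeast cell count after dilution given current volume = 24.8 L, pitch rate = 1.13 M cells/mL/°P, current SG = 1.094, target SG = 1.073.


V_w = V·((SG_c−1)/(SG_t−1)−1);  °P = 259 − 259/SG_t;  cells = rate·(V+V_w)·°P
V_w = 24.8·((1.094−1)/(1.073−1)−1) = 7.1342
V_final = 24.8 + 7.1342 = 31.9342
°P = 259 − 259/1.073 = 17.6207
cells = 1.13·31.9342·17.6207

635.8549 billion cells


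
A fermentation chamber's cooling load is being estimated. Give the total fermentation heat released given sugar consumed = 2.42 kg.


Q = m_sugar · 590 kJ/kg
Q = 2.42 · 590

1427.8000 kJ


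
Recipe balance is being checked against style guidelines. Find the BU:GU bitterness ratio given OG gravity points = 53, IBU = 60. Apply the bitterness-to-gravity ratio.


BU:GU = IBU / OG_points
BU:GU = 60 / 53

1.1321


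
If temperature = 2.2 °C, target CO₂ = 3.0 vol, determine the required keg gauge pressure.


psi = vols/(0.01821 + 0.09011·e^(−0.04·T)) − 14.695
psi = 3.0/(0.01821 + 0.09011·e^(−0.04·2.2)) − 14.695

15.0878 psi


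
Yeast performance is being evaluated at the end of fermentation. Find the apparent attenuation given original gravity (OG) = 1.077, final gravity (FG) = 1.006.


AA = (OG − FG)/(OG − 1) · 100
AA = (1.077 − 1.006)/(1.077 − 1) · 100

92.2078 %


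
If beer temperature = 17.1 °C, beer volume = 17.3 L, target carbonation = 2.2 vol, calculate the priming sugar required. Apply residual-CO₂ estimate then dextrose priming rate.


residual = 14.695·(0.01821 + 0.09011·e^(−0.04·T));  sugar = (target − residual)·4.0·V
residual = 14.695·(0.01821 + 0.09011·e^(−0.04·17.1)) = 0.9358
sugar = (2.2 − 0.9358)·4.0·17.3

87.4852 g


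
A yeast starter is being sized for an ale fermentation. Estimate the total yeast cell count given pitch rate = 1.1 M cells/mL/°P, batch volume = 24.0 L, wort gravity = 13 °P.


cells (billions) = rate · V_L · °P
cells = 1.1 · 24.0 · 13

343.2000 billion cells


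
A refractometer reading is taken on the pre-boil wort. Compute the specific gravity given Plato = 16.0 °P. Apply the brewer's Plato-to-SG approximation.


SG = 259/(259 − P)
SG = 259/(259 − 16.0)

1.0658


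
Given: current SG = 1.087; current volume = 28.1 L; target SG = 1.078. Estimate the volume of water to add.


V_water = V·((SG_curr − 1)/(SG_target − 1) − 1)
V_water = 28.1·((1.087 − 1)/(1.078 − 1) − 1)

3.2423 L


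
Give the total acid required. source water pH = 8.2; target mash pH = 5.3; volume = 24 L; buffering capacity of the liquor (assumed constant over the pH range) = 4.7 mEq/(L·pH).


acid = buffering capacity · (pH_source − pH_target) · V
acid = 4.7 · (8.2 − 5.3) · 24

327.1200 mEq


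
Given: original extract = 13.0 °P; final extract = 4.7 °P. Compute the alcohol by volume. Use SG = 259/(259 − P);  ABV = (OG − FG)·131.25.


OG = 259/(259 − 13.0) = 1.0528
FG = 259/(259 − 4.7) = 1.0185
ABV = (1.0528 − 1.0185)·131.25

4.5102 % ABV


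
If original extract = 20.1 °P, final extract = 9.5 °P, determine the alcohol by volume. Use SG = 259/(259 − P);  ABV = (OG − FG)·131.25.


OG = 259/(259 − 20.1) = 1.0841
FG = 259/(259 − 9.5) = 1.0381
ABV = (1.0841 − 1.0381)·131.25

6.0453 % ABV


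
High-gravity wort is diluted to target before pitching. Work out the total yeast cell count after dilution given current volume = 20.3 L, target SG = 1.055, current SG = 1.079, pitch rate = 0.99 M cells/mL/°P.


V_w = V·((SG_c−1)/(SG_t−1)−1);  °P = 259 − 259/SG_t;  cells = rate·(V+V_w)·°P
V_w = 20.3·((1.079−1)/(1.055−1)−1) = 8.8582
V_final = 20.3 + 8.8582 = 29.1582
°P = 259 − 259/1.055 = 13.5024
cells = 0.99·29.1582·13.5024

389.7675 billion cells


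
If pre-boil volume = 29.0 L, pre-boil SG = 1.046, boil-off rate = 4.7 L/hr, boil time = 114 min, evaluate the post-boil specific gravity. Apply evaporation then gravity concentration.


V_post = V_pre − rate·(t/60);  SG_post = 1 + (SG_pre−1)·V_pre/V_post
V_post = 29.0 − 4.7·(114/60) = 20.0700
SG_post = 1 + (1.046 − 1)·29.0/20.0700

1.0665


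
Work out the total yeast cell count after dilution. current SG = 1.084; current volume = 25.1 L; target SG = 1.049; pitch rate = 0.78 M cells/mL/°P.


V_w = V·((SG_c−1)/(SG_t−1)−1);  °P = 259 − 259/SG_t;  cells = rate·(V+V_w)·°P
V_w = 25.1·((1.084−1)/(1.049−1)−1) = 17.9286
V_final = 25.1 + 17.9286 = 43.0286
°P = 259 − 259/1.049 = 12.0982
cells = 0.78·43.0286·12.0982

406.0429 billion cells


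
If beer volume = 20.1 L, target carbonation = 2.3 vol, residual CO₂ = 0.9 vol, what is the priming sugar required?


sugar = (target − residual)·4.0·V
sugar = (2.3 − 0.9)·4.0·20.1

112.5600 g


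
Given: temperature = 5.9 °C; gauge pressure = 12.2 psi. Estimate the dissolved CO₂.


vols = (P + 14.695)·(0.01821 + 0.09011·e^(−0.04·T))
vols = (12.2 + 14.695)·(0.01821 + 0.09011·e^(−0.04·5.9))

2.4038 volumes


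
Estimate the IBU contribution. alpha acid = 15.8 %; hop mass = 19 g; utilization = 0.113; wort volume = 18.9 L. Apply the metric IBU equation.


IBU = (α/100)·mass·U·1000 / V
IBU = (15.8/100)·19·0.113·1000 / 18.9

17.9485 IBU


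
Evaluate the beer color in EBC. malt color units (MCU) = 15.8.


SRM = 1.4922·MCU^0.6859;  EBC = SRM·1.97
SRM = 1.4922·15.8^0.6859 = 9.9080
EBC = 9.9080·1.97

19.5188 EBC


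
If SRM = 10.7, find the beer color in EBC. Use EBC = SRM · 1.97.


EBC = 10.7 · 1.97

21.0790 EBC


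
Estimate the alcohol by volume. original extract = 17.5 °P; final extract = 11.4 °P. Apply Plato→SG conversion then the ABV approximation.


SG = 259/(259 − P);  ABV = (OG − FG)·131.25
OG = 259/(259 − 17.5) = 1.0725
FG = 259/(259 − 11.4) = 1.0460
ABV = (1.0725 − 1.0460)·131.25

3.4679 % ABV


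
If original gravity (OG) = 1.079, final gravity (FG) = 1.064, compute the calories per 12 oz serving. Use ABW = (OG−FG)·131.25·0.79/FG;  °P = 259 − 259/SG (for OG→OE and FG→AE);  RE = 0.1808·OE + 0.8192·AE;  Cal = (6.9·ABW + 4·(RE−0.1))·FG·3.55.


ABW = (1.079 − 1.064)·131.25·0.79/1.064 = 1.4618
OE = 259 − 259/1.079 = 18.9629 °P
AE = 259 − 259/1.064 = 15.5789 °P
RE = 0.1808·18.9629 + 0.8192·15.5789 = 16.1908 °P
Cal = (6.9·1.4618 + 4·(16.1908−0.1))·1.064·3.55

281.2096 kcal


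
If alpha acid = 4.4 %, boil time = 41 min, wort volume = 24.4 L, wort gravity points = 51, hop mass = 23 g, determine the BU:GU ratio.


U = 1.65·0.000125^(GP/1000)·(1−e^(−0.04t))/4.15;  IBU = (α/100)·m·U·1000/V;  BU:GU = IBU/GP
U = 1.65·0.000125^(51/1000)·(1−e^(−0.04·41))/4.15 = 0.2026
IBU = (4.4/100)·23·0.2026·1000/24.4 = 8.4046
BU:GU = 8.4046/51

0.1648


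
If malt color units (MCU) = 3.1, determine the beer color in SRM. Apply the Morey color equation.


SRM = 1.4922 · MCU^0.6859
SRM = 1.4922 · 3.1^0.6859

3.2423 SRM


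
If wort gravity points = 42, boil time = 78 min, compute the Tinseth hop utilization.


U = 1.65·0.000125^(GP/1000) · (1 − e^(−0.04·t))/4.15
bigness = 1.65·0.000125^(42/1000) = 1.1312
boil_factor = (1 − e^(−0.04·78))/4.15 = 0.2303
U = 1.1312 · 0.2303

0.2606


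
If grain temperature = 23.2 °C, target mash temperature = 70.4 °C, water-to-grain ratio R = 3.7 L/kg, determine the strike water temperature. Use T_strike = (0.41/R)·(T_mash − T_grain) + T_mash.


T_strike = (0.41/3.7)·(70.4 − 23.2) + 70.4

75.6303 °C


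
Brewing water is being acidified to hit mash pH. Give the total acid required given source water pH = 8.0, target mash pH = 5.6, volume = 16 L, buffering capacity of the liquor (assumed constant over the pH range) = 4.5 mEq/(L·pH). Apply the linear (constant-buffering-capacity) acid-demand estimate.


acid = buffering capacity · (pH_source − pH_target) · V
acid = 4.5 · (8.0 − 5.6) · 16

172.8000 mEq


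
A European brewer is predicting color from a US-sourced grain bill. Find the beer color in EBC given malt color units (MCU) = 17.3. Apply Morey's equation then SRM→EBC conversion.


SRM = 1.4922·MCU^0.6859;  EBC = SRM·1.97
SRM = 1.4922·17.3^0.6859 = 10.5439
EBC = 10.5439·1.97

20.7716 EBC


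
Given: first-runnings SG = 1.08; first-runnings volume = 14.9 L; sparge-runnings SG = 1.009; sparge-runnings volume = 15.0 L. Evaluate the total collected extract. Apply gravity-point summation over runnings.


total = Σ (SG_i − 1)·1000·V_i
first = (1.08 − 1)·1000·14.9 = 1192.0000
sparge = (1.009 − 1)·1000·15.0 = 135.0000
total = 1192.0000 + 135.0000

1327.0000 gravity·L


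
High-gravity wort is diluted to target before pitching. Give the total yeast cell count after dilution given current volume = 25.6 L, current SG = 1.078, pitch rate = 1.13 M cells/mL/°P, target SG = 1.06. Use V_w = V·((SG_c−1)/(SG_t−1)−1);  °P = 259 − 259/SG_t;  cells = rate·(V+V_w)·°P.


V_w = 25.6·((1.078−1)/(1.06−1)−1) = 7.6800
V_final = 25.6 + 7.6800 = 33.2800
°P = 259 − 259/1.06 = 14.6604
cells = 1.13·33.2800·14.6604

551.3240 billion cells


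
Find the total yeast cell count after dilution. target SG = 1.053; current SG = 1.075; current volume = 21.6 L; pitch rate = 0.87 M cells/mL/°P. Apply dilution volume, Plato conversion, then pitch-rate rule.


V_w = V·((SG_c−1)/(SG_t−1)−1);  °P = 259 − 259/SG_t;  cells = rate·(V+V_w)·°P
V_w = 21.6·((1.075−1)/(1.053−1)−1) = 8.9660
V_final = 21.6 + 8.9660 = 30.5660
°P = 259 − 259/1.053 = 13.0361
cells = 0.87·30.5660·13.0361

346.6615 billion cells


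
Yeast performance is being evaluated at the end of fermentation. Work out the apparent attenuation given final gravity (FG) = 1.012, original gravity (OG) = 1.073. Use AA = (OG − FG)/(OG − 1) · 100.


AA = (1.073 − 1.012)/(1.073 − 1) · 100

83.5616 %


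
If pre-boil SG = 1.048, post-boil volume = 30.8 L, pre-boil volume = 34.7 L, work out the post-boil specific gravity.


SG_post = 1 + (SG_pre − 1)·V_pre/V_post
pts_pre = (1.048 − 1)·1000 = 48.0000
pts_post = 48.0000·34.7/30.8 = 54.0779
SG_post = 1 + 54.0779/1000

1.0541


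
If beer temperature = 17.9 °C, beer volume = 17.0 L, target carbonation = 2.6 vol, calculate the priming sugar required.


residual = 14.695·(0.01821 + 0.09011·e^(−0.04·T));  sugar = (target − residual)·4.0·V
residual = 14.695·(0.01821 + 0.09011·e^(−0.04·17.9)) = 0.9147
sugar = (2.6 − 0.9147)·4.0·17.0

114.5990 g


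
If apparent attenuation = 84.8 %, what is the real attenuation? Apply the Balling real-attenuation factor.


RA = AA · 0.8192
RA = 84.8 · 0.8192

69.4682 %


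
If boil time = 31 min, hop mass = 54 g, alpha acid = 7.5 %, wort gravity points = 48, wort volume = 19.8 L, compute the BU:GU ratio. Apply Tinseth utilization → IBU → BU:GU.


U = 1.65·0.000125^(GP/1000)·(1−e^(−0.04t))/4.15;  IBU = (α/100)·m·U·1000/V;  BU:GU = IBU/GP
U = 1.65·0.000125^(48/1000)·(1−e^(−0.04·31))/4.15 = 0.1835
IBU = (7.5/100)·54·0.1835·1000/19.8 = 37.5416
BU:GU = 37.5416/48

0.7821


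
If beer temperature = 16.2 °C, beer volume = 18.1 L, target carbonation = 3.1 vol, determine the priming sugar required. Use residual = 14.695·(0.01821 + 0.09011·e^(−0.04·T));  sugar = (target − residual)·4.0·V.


residual = 14.695·(0.01821 + 0.09011·e^(−0.04·16.2)) = 0.9603
sugar = (3.1 − 0.9603)·4.0·18.1

154.9175 g


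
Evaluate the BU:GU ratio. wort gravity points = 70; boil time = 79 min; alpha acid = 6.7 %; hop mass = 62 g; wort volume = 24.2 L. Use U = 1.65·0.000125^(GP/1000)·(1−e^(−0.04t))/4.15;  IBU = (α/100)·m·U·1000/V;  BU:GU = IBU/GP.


U = 1.65·0.000125^(70/1000)·(1−e^(−0.04·79))/4.15 = 0.2030
IBU = (6.7/100)·62·0.2030·1000/24.2 = 34.8372
BU:GU = 34.8372/70

0.4977


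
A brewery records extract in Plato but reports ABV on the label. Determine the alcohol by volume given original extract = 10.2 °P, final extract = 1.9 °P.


SG = 259/(259 − P);  ABV = (OG − FG)·131.25
OG = 259/(259 − 10.2) = 1.0410
FG = 259/(259 − 1.9) = 1.0074
ABV = (1.0410 − 1.0074)·131.25

4.4109 % ABV


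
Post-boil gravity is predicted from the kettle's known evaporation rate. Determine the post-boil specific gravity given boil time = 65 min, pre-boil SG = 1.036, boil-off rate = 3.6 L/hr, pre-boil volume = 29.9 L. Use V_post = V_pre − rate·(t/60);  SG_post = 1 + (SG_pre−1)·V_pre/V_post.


V_post = 29.9 − 3.6·(65/60) = 26.0000
SG_post = 1 + (1.036 − 1)·29.9/26.0000

1.0414


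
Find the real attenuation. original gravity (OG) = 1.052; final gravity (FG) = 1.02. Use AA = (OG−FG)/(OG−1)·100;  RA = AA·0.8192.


AA = (1.052 − 1.02)/(1.052 − 1)·100 = 61.5385
RA = 61.5385·0.8192

50.4123 %


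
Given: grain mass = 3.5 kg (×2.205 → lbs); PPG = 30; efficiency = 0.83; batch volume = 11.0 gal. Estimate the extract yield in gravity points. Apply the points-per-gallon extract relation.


points = lbs × PPG × eff / vol
lbs = 3.5 × 2.205 = 7.7175
points = 7.7175 × 30 × 0.83 / 11.0

17.4696 points


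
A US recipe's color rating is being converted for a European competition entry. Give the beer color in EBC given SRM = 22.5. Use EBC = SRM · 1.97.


EBC = 22.5 · 1.97

44.3250 EBC


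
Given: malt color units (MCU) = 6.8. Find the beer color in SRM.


SRM = 1.4922 · MCU^0.6859
SRM = 1.4922 · 6.8^0.6859

5.5571 SRM


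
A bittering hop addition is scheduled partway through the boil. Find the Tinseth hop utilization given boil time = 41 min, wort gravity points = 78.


U = 1.65·0.000125^(GP/1000) · (1 − e^(−0.04·t))/4.15
bigness = 1.65·0.000125^(78/1000) = 0.8185
boil_factor = (1 − e^(−0.04·41))/4.15 = 0.1942
U = 0.8185 · 0.1942

0.1590


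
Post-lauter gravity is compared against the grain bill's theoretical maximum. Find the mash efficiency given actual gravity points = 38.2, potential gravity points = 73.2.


efficiency = actual / potential × 100
efficiency = 38.2 / 73.2 × 100

52.1858 %


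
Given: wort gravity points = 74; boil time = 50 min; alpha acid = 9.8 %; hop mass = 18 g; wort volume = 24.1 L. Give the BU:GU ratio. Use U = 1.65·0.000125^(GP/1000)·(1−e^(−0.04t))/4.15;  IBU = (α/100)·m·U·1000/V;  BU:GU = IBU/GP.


U = 1.65·0.000125^(74/1000)·(1−e^(−0.04·50))/4.15 = 0.1768
IBU = (9.8/100)·18·0.1768·1000/24.1 = 12.9401
BU:GU = 12.9401/74

0.1749


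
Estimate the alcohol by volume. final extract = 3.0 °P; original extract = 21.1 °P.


SG = 259/(259 − P);  ABV = (OG − FG)·131.25
OG = 259/(259 − 21.1) = 1.0887
FG = 259/(259 − 3.0) = 1.0117
ABV = (1.0887 − 1.0117)·131.25

10.1028 % ABV


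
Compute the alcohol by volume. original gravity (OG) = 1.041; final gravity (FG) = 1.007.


ABV = (OG − FG) · 131.25
ABV = (1.041 − 1.007) · 131.25

4.4625 % ABV


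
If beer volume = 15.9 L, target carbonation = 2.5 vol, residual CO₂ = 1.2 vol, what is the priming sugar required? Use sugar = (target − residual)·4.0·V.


sugar = (2.5 − 1.2)·4.0·15.9

82.6800 g


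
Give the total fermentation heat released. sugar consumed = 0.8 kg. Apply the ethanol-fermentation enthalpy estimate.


Q = m_sugar · 590 kJ/kg
Q = 0.8 · 590

472.0000 kJ


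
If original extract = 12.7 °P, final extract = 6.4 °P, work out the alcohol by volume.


SG = 259/(259 − P);  ABV = (OG − FG)·131.25
OG = 259/(259 − 12.7) = 1.0516
FG = 259/(259 − 6.4) = 1.0253
ABV = (1.0516 − 1.0253)·131.25

3.4422 % ABV


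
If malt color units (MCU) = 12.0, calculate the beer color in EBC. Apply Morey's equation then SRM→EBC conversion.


SRM = 1.4922·MCU^0.6859;  EBC = SRM·1.97
SRM = 1.4922·12.0^0.6859 = 8.2042
EBC = 8.2042·1.97

16.1623 EBC


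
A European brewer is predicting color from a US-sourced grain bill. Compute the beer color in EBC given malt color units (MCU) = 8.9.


SRM = 1.4922·MCU^0.6859;  EBC = SRM·1.97
SRM = 1.4922·8.9^0.6859 = 6.6836
EBC = 6.6836·1.97

13.1668 EBC


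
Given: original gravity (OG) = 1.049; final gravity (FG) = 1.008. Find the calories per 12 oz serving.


ABW = (OG−FG)·131.25·0.79/FG;  °P = 259 − 259/SG (for OG→OE and FG→AE);  RE = 0.1808·OE + 0.8192·AE;  Cal = (6.9·ABW + 4·(RE−0.1))·FG·3.55
ABW = (1.049 − 1.008)·131.25·0.79/1.008 = 4.2174
OE = 259 − 259/1.049 = 12.0982 °P
AE = 259 − 259/1.008 = 2.0556 °P
RE = 0.1808·12.0982 + 0.8192·2.0556 = 3.8713 °P
Cal = (6.9·4.2174 + 4·(3.8713−0.1))·1.008·3.55

158.1132 kcal


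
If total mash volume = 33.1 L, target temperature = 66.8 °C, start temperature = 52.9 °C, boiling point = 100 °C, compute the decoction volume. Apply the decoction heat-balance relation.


V_dec = V_total·(T_target − T_start)/(T_boil − T_start)
V_dec = 33.1·(66.8 − 52.9)/(100 − 52.9)

9.7684 L


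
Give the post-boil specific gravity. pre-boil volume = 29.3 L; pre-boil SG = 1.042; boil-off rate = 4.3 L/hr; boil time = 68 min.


V_post = V_pre − rate·(t/60);  SG_post = 1 + (SG_pre−1)·V_pre/V_post
V_post = 29.3 − 4.3·(68/60) = 24.4267
SG_post = 1 + (1.042 − 1)·29.3/24.4267

1.0504


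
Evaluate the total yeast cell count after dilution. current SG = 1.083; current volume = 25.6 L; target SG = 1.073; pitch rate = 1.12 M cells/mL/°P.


V_w = V·((SG_c−1)/(SG_t−1)−1);  °P = 259 − 259/SG_t;  cells = rate·(V+V_w)·°P
V_w = 25.6·((1.083−1)/(1.073−1)−1) = 3.5068
V_final = 25.6 + 3.5068 = 29.1068
°P = 259 − 259/1.073 = 17.6207
cells = 1.12·29.1068·17.6207

574.4287 billion cells


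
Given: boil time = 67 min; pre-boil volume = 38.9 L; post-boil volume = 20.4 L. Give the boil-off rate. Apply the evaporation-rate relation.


rate = (V_pre − V_post) / (t_min/60)
rate = (38.9 − 20.4) / (67/60)

16.5672 L/hr


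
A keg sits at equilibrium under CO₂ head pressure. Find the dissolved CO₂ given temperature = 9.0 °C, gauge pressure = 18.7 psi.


vols = (P + 14.695)·(0.01821 + 0.09011·e^(−0.04·T))
vols = (18.7 + 14.695)·(0.01821 + 0.09011·e^(−0.04·9.0))

2.7076 volumes


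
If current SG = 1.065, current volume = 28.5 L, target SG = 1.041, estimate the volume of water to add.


V_water = V·((SG_curr − 1)/(SG_target − 1) − 1)
V_water = 28.5·((1.065 − 1)/(1.041 − 1) − 1)

16.6829 L


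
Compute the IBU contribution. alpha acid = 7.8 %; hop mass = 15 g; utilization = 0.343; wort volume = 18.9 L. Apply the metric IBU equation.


IBU = (α/100)·mass·U·1000 / V
IBU = (7.8/100)·15·0.343·1000 / 18.9

21.2333 IBU


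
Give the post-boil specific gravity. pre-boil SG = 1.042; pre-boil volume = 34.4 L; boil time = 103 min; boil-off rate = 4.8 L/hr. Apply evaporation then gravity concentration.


V_post = V_pre − rate·(t/60);  SG_post = 1 + (SG_pre−1)·V_pre/V_post
V_post = 34.4 − 4.8·(103/60) = 26.1600
SG_post = 1 + (1.042 − 1)·34.4/26.1600

1.0552


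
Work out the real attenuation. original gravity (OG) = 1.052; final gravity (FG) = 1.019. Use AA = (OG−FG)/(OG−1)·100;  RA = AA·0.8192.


AA = (1.052 − 1.019)/(1.052 − 1)·100 = 63.4615
RA = 63.4615·0.8192

51.9877 %


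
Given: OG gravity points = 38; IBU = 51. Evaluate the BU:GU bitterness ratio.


BU:GU = IBU / OG_points
BU:GU = 51 / 38

1.3421


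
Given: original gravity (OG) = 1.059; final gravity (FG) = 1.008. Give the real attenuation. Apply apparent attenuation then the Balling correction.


AA = (OG−FG)/(OG−1)·100;  RA = AA·0.8192
AA = (1.059 − 1.008)/(1.059 − 1)·100 = 86.4407
RA = 86.4407·0.8192

70.8122 %
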